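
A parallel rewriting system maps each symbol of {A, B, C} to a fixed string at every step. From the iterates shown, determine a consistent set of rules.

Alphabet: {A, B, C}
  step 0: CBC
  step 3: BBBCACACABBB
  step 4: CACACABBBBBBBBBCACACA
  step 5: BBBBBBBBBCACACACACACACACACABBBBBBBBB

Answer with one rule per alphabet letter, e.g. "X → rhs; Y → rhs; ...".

A->BB, B->CA, C->B

  step 4 ⇒ step 5: CACACABBBBBBBBBCACACA ⇒ B·BB·B·BB·B·BB·CA·CA·CA·CA·CA·CA·CA·CA·CA·B·BB·B·BB·B·BB
    A ↦ BB
    B ↦ CA
    C ↦ B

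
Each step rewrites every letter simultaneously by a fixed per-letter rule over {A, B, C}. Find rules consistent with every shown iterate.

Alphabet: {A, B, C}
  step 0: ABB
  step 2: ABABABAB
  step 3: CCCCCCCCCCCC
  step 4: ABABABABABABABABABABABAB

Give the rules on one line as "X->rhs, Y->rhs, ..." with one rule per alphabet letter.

  step 3 ⇒ step 4: CCCCCCCCCCCC ⇒ AB·AB·AB·AB·AB·AB·AB·AB·AB·AB·AB·AB
    C ↦ AB
  step 2 ⇒ step 3: ABABABAB ⇒ CC·C·CC·C·CC·C·CC·C
    A ↦ CC
  step 2 ⇒ step 3: ABABABAB ⇒ CC·C·CC·C·CC·C·CC·C
    B ↦ C

A->CC, B->C, C->AB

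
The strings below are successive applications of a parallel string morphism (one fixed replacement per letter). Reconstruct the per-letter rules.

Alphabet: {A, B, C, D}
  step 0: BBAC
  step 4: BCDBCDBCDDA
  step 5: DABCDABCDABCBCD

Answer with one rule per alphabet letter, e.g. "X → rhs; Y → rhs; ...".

  step 4 ⇒ step 5: BCDBCDBCDDA ⇒ D·A·BC·D·A·BC·D·A·BC·BC·D
    A ↦ D
    B ↦ D
    C ↦ A
    D ↦ BC

A->D, B->D, C->A, D->BC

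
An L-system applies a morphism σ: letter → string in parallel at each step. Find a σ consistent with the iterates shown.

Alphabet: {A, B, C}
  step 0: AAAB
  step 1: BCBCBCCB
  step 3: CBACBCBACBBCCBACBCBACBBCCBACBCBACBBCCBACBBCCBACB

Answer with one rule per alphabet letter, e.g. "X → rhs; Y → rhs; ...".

A->BC, B->CB, C->CBA

  step 0 ⇒ step 1: AAAB ⇒ BC·BC·BC·CB
    A ↦ BC
    B ↦ CB
    C ↦ CBA  (constrained at step 1)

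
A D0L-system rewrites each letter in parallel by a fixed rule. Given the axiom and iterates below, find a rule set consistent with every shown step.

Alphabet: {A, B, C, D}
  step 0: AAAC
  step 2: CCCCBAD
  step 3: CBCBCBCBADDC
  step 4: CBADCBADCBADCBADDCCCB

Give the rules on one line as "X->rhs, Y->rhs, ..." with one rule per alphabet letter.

  step 3 ⇒ step 4: CBCBCBCBADDC ⇒ CB·AD·CB·AD·CB·AD·CB·AD·D·C·C·CB
    A ↦ D
    B ↦ AD
    C ↦ CB
    D ↦ C

A->D, B->AD, C->CB, D->C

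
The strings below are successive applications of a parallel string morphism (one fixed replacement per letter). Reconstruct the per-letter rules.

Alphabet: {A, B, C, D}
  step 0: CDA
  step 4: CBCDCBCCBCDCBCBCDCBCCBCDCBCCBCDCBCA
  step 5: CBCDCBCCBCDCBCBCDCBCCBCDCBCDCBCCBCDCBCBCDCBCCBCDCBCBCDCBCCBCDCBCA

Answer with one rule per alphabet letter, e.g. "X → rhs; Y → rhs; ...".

A->CA, B->CD, C->CB, D->C

  step 4 ⇒ step 5: CBCDCBCCBCDCBCBCDCBCCBCDCBCCBCDCBCA ⇒ CB·CD·CB·C·CB·CD·CB·CB·CD·CB·C·CB·CD·CB·CD·CB·C·CB·CD·CB·CB·CD·CB·C·CB·CD·CB·CB·CD·CB·C·CB·CD·CB·CA
    A ↦ CA
    B ↦ CD
    C ↦ CB
    D ↦ C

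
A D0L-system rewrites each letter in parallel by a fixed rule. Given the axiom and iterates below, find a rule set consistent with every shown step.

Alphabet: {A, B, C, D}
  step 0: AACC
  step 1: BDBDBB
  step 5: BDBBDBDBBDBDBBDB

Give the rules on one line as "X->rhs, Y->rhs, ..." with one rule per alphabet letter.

A->BD, B->A, C->B, D->C

  step 0 ⇒ step 1: AACC ⇒ BD·BD·B·B
    A ↦ BD
    C ↦ B
    B ↦ A  (constrained at step 1)
    D ↦ C  (constrained at step 1)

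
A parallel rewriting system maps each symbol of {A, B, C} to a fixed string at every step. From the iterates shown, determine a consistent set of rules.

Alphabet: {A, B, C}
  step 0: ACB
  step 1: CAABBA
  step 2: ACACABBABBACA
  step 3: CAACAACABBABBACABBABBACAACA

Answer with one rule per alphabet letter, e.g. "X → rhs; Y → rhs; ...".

A->CA, B->BBA, C->A

  step 2 ⇒ step 3: ACACABBABBACA ⇒ CA·A·CA·A·CA·BBA·BBA·CA·BBA·BBA·CA·A·CA
    A ↦ CA
    B ↦ BBA
    C ↦ A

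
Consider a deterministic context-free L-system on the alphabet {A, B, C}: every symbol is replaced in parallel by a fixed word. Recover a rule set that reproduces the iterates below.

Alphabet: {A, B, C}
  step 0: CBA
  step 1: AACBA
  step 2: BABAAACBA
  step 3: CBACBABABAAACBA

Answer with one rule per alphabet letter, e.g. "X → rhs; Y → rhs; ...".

A->BA, B->C, C->AA

  step 2 ⇒ step 3: BABAAACBA ⇒ C·BA·C·BA·BA·BA·AA·C·BA
    A ↦ BA
    B ↦ C
    C ↦ AA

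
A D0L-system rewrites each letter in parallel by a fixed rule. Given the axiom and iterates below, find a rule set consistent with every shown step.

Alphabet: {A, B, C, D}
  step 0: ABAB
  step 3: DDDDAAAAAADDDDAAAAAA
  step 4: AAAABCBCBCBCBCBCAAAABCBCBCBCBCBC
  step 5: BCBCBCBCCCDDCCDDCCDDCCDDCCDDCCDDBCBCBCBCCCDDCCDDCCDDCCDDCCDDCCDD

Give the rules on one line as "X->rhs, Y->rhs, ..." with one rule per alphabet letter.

A->BC, B->CC, C->DD, D->A

  step 4 ⇒ step 5: AAAABCBCBCBCBCBCAAAABCBCBCBCBCBC ⇒ BC·BC·BC·BC·CC·DD·CC·DD·CC·DD·CC·DD·CC·DD·CC·DD·BC·BC·BC·BC·CC·DD·CC·DD·CC·DD·CC·DD·CC·DD·CC·DD
    A ↦ BC
    B ↦ CC
    C ↦ DD
  step 3 ⇒ step 4: DDDDAAAAAADDDDAAAAAA ⇒ A·A·A·A·BC·BC·BC·BC·BC·BC·A·A·A·A·BC·BC·BC·BC·BC·BC
    D ↦ A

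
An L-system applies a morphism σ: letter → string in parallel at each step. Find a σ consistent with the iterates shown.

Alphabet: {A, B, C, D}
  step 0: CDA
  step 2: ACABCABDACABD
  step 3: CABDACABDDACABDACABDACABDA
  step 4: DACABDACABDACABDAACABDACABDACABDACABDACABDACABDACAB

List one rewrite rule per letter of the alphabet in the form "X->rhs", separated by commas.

A->CAB, B->D, C->DA, D->A

  step 3 ⇒ step 4: CABDACABDDACABDACABDACABDA ⇒ DA·CAB·D·A·CAB·DA·CAB·D·A·A·CAB·DA·CAB·D·A·CAB·DA·CAB·D·A·CAB·DA·CAB·D·A·CAB
    A ↦ CAB
    B ↦ D
    C ↦ DA
    D ↦ A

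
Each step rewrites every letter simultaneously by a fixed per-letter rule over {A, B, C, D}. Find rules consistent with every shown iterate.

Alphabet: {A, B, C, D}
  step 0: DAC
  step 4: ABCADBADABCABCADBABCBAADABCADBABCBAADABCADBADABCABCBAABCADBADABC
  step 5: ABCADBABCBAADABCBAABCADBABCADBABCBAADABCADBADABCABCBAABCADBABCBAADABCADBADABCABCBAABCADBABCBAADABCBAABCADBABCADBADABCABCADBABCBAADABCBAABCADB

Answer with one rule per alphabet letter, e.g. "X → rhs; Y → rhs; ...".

A->ABC, B->AD, C->B, D->BA

  step 4 ⇒ step 5: ABCADBADABCABCADBABCBAADABCADBABCBAADABCADBADABCABCBAABCADBADABC ⇒ ABC·AD·B·ABC·BA·AD·ABC·BA·ABC·AD·B·ABC·AD·B·ABC·BA·AD·ABC·AD·B·AD·ABC·ABC·BA·ABC·AD·B·ABC·BA·AD·ABC·AD·B·AD·ABC·ABC·BA·ABC·AD·B·ABC·BA·AD·ABC·BA·ABC·AD·B·ABC·AD·B·AD·ABC·ABC·AD·B·ABC·BA·AD·ABC·BA·ABC·AD·B
    A ↦ ABC
    B ↦ AD
    C ↦ B
    D ↦ BA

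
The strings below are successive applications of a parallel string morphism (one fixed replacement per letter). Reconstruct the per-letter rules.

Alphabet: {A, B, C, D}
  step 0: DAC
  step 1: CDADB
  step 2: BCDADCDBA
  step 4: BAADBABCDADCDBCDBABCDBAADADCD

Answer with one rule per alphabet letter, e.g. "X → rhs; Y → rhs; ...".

A->AD, B->BA, C->B, D->CD

  step 1 ⇒ step 2: CDADB ⇒ B·CD·AD·CD·BA
    A ↦ AD
    B ↦ BA
    C ↦ B
    D ↦ CD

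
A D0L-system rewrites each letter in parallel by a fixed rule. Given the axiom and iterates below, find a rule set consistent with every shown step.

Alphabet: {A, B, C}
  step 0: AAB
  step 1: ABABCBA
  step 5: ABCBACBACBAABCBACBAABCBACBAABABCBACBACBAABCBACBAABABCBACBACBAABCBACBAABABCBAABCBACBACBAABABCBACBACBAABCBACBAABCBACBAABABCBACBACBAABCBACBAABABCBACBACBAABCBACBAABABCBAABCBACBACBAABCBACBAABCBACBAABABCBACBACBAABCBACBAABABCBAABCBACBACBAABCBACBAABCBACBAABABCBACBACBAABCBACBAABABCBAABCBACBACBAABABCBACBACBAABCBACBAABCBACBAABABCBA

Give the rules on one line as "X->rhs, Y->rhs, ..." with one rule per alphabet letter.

A->AB, B->CBA, C->CBA

  step 0 ⇒ step 1: AAB ⇒ AB·AB·CBA
    A ↦ AB
    B ↦ CBA
    C ↦ CBA  (constrained at step 1)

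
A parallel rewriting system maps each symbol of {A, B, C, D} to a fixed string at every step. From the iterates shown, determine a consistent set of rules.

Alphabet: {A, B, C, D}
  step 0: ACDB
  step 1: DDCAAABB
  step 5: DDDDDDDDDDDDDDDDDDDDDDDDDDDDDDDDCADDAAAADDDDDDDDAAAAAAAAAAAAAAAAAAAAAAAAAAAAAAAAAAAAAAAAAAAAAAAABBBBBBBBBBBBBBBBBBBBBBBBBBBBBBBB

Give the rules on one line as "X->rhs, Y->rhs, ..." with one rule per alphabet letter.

  step 0 ⇒ step 1: ACDB ⇒ DD·CA·AA·BB
    A ↦ DD
    B ↦ BB
    C ↦ CA
    D ↦ AA

A->DD, B->BB, C->CA, D->AA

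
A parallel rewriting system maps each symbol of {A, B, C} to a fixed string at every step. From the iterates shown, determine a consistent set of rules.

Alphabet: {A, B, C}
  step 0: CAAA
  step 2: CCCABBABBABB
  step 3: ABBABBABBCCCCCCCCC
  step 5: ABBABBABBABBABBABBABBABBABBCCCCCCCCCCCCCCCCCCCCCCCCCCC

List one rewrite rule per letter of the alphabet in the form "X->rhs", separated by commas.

  step 2 ⇒ step 3: CCCABBABBABB ⇒ ABB·ABB·ABB·C·C·C·C·C·C·C·C·C
    A ↦ C
    B ↦ C
    C ↦ ABB

A->C, B->C, C->ABB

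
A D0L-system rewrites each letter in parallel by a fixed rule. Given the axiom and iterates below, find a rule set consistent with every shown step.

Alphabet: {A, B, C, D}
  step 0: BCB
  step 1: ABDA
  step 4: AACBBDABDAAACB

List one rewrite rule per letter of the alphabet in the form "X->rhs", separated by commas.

A->CB, B->A, C->BD, D->A

  step 0 ⇒ step 1: BCB ⇒ A·BD·A
    B ↦ A
    C ↦ BD
    A ↦ CB  (constrained at step 1)
    D ↦ A  (constrained at step 1)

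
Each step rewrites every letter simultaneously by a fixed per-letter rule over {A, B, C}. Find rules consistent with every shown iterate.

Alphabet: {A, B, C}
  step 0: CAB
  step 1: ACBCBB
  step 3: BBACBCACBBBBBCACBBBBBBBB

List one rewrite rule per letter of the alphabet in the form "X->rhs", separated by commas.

  step 0 ⇒ step 1: CAB ⇒ AC·BC·BB
    A ↦ BC
    B ↦ BB
    C ↦ AC

A->BC, B->BB, C->AC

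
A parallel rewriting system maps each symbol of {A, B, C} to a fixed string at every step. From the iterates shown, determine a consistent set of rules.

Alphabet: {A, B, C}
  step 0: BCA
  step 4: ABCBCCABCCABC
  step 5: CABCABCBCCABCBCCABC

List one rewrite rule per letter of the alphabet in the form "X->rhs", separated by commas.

A->C, B->A, C->BC

  step 4 ⇒ step 5: ABCBCCABCCABC ⇒ C·A·BC·A·BC·BC·C·A·BC·BC·C·A·BC
    A ↦ C
    B ↦ A
    C ↦ BC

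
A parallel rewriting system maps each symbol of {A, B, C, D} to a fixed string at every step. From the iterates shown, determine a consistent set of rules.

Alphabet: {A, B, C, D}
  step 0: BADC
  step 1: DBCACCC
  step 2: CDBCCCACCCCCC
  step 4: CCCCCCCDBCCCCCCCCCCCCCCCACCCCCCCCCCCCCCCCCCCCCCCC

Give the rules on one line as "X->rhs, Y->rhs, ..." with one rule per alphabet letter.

  step 1 ⇒ step 2: DBCACCC ⇒ C·DB·CC·CA·CC·CC·CC
    A ↦ CA
    B ↦ DB
    C ↦ CC
    D ↦ C

A->CA, B->DB, C->CC, D->C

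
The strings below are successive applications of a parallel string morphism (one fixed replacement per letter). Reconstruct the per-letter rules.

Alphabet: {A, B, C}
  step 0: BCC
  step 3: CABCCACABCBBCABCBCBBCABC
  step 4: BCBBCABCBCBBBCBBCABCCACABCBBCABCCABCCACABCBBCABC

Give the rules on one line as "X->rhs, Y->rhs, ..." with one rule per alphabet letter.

A->BB, B->CA, C->BC

  step 3 ⇒ step 4: CABCCACABCBBCABCBCBBCABC ⇒ BC·BB·CA·BC·BC·BB·BC·BB·CA·BC·CA·CA·BC·BB·CA·BC·CA·BC·CA·CA·BC·BB·CA·BC
    A ↦ BB
    B ↦ CA
    C ↦ BC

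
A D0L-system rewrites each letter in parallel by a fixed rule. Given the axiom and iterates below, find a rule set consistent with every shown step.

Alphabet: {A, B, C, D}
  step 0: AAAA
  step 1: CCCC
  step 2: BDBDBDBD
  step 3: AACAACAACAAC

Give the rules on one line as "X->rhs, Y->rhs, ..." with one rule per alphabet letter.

  step 2 ⇒ step 3: BDBDBDBD ⇒ AA·C·AA·C·AA·C·AA·C
    B ↦ AA
    D ↦ C
  step 0 ⇒ step 1: AAAA ⇒ C·C·C·C
    A ↦ C
  step 1 ⇒ step 2: CCCC ⇒ BD·BD·BD·BD
    C ↦ BD

A->C, B->AA, C->BD, D->C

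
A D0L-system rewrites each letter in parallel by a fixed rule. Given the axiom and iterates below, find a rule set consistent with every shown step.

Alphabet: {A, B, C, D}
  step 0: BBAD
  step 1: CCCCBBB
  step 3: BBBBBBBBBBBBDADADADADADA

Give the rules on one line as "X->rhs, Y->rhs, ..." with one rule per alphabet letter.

  step 0 ⇒ step 1: BBAD ⇒ CC·CC·BB·B
    A ↦ BB
    B ↦ CC
    D ↦ B
    C ↦ DA  (constrained at step 1)

A->BB, B->CC, C->DA, D->B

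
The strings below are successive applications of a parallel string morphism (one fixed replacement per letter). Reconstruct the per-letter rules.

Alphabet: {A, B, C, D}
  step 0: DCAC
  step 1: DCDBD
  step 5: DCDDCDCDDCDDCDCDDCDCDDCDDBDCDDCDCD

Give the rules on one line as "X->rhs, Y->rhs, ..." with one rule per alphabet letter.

A->B, B->CA, C->D, D->DC

  step 0 ⇒ step 1: DCAC ⇒ DC·D·B·D
    A ↦ B
    C ↦ D
    D ↦ DC
    B ↦ CA  (constrained at step 1)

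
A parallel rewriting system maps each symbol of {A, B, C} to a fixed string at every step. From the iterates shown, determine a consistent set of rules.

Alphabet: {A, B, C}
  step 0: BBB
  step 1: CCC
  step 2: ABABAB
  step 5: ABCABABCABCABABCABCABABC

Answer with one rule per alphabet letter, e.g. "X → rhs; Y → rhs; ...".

  step 1 ⇒ step 2: CCC ⇒ AB·AB·AB
    C ↦ AB
    A ↦ AB  (constrained at step 2)
  step 0 ⇒ step 1: BBB ⇒ C·C·C
    B ↦ C

A->AB, B->C, C->AB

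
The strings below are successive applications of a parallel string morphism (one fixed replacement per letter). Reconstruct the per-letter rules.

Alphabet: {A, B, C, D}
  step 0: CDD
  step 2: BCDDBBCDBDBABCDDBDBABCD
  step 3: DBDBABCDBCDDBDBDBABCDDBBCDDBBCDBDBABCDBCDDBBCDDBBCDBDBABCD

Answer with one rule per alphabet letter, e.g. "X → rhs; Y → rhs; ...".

A->BC, B->DB, C->DBA, D->BCD

  step 2 ⇒ step 3: BCDDBBCDBDBABCDDBDBABCD ⇒ DB·DBA·BCD·BCD·DB·DB·DBA·BCD·DB·BCD·DB·BC·DB·DBA·BCD·BCD·DB·BCD·DB·BC·DB·DBA·BCD
    A ↦ BC
    B ↦ DB
    C ↦ DBA
    D ↦ BCD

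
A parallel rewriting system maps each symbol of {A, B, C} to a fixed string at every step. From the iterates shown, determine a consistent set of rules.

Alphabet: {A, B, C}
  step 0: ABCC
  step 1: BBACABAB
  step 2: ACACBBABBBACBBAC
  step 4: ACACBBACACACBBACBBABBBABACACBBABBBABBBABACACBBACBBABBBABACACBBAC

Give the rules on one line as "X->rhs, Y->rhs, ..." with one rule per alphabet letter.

  step 1 ⇒ step 2: BBACABAB ⇒ AC·AC·BB·AB·BB·AC·BB·AC
    A ↦ BB
    B ↦ AC
    C ↦ AB

A->BB, B->AC, C->AB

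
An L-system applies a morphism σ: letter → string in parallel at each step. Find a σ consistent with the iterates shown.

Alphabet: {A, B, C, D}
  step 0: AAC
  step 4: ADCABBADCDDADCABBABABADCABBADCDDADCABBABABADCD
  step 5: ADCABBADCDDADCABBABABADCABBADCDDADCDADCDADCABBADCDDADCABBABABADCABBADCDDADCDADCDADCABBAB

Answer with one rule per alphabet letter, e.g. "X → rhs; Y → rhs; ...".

  step 4 ⇒ step 5: ADCABBADCDDADCABBABABADCABBADCDDADCABBABABADCD ⇒ ADC·AB·B·ADC·D·D·ADC·AB·B·AB·AB·ADC·AB·B·ADC·D·D·ADC·D·ADC·D·ADC·AB·B·ADC·D·D·ADC·AB·B·AB·AB·ADC·AB·B·ADC·D·D·ADC·D·ADC·D·ADC·AB·B·AB
    A ↦ ADC
    B ↦ D
    C ↦ B
    D ↦ AB

A->ADC, B->D, C->B, D->AB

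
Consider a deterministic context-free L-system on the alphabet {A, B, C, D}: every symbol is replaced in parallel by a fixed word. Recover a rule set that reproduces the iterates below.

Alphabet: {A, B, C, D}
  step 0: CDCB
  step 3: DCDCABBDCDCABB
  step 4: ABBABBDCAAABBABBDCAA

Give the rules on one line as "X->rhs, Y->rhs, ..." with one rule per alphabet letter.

A->DC, B->A, C->BB, D->A

  step 3 ⇒ step 4: DCDCABBDCDCABB ⇒ A·BB·A·BB·DC·A·A·A·BB·A·BB·DC·A·A
    A ↦ DC
    B ↦ A
    C ↦ BB
    D ↦ A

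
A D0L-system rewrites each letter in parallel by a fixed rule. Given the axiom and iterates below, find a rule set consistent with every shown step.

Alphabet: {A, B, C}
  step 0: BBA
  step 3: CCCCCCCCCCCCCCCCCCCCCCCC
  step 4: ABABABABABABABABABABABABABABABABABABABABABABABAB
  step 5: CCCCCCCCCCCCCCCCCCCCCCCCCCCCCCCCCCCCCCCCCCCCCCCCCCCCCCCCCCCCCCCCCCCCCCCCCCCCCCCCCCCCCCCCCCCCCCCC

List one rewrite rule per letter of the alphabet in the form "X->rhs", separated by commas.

A->CC, B->CC, C->AB

  step 4 ⇒ step 5: ABABABABABABABABABABABABABABABABABABABABABABABAB ⇒ CC·CC·CC·CC·CC·CC·CC·CC·CC·CC·CC·CC·CC·CC·CC·CC·CC·CC·CC·CC·CC·CC·CC·CC·CC·CC·CC·CC·CC·CC·CC·CC·CC·CC·CC·CC·CC·CC·CC·CC·CC·CC·CC·CC·CC·CC·CC·CC
    A ↦ CC
    B ↦ CC
  step 3 ⇒ step 4: CCCCCCCCCCCCCCCCCCCCCCCC ⇒ AB·AB·AB·AB·AB·AB·AB·AB·AB·AB·AB·AB·AB·AB·AB·AB·AB·AB·AB·AB·AB·AB·AB·AB
    C ↦ AB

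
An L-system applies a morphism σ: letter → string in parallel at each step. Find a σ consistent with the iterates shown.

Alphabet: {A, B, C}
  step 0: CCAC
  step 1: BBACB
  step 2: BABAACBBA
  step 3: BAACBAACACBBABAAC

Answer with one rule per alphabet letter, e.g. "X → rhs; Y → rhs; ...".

A->AC, B->BA, C->B

  step 2 ⇒ step 3: BABAACBBA ⇒ BA·AC·BA·AC·AC·B·BA·BA·AC
    A ↦ AC
    B ↦ BA
    C ↦ B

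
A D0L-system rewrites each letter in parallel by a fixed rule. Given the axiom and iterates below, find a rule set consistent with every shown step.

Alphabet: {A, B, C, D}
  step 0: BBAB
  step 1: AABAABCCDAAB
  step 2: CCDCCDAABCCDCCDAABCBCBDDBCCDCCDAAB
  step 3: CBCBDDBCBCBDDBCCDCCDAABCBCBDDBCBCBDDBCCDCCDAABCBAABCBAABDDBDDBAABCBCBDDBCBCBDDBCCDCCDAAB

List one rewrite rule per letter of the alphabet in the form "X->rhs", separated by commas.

A->CCD, B->AAB, C->CB, D->DDB

  step 2 ⇒ step 3: CCDCCDAABCCDCCDAABCBCBDDBCCDCCDAAB ⇒ CB·CB·DDB·CB·CB·DDB·CCD·CCD·AAB·CB·CB·DDB·CB·CB·DDB·CCD·CCD·AAB·CB·AAB·CB·AAB·DDB·DDB·AAB·CB·CB·DDB·CB·CB·DDB·CCD·CCD·AAB
    A ↦ CCD
    B ↦ AAB
    C ↦ CB
    D ↦ DDB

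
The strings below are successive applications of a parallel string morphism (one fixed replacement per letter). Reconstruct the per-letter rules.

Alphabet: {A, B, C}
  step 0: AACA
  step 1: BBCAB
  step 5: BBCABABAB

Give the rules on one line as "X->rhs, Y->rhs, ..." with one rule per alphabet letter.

A->B, B->A, C->CA

  step 0 ⇒ step 1: AACA ⇒ B·B·CA·B
    A ↦ B
    C ↦ CA
    B ↦ A  (constrained at step 1)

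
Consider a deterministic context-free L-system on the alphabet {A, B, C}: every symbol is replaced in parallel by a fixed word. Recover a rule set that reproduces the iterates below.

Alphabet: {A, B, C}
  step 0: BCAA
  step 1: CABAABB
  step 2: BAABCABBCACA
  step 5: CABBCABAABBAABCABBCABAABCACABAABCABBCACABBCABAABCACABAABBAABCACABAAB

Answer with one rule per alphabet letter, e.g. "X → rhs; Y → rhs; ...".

  step 1 ⇒ step 2: CABAABB ⇒ BAA·B·CA·B·B·CA·CA
    A ↦ B
    B ↦ CA
    C ↦ BAA

A->B, B->CA, C->BAA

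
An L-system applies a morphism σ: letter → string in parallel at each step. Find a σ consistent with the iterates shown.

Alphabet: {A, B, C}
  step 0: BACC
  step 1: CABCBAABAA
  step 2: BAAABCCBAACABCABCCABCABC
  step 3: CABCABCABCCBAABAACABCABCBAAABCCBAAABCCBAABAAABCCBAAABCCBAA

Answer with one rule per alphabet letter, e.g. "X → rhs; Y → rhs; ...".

  step 2 ⇒ step 3: BAAABCCBAACABCABCCABCABC ⇒ C·ABC·ABC·ABC·C·BAA·BAA·C·ABC·ABC·BAA·ABC·C·BAA·ABC·C·BAA·BAA·ABC·C·BAA·ABC·C·BAA
    A ↦ ABC
    B ↦ C
    C ↦ BAA

A->ABC, B->C, C->BAA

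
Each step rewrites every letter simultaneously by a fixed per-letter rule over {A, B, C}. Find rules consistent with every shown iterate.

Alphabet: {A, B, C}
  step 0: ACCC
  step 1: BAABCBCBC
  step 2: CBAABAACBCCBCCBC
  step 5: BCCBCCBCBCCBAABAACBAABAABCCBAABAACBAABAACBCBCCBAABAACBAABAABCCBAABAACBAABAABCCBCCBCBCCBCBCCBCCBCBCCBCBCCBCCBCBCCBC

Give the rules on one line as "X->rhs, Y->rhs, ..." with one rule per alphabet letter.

A->BAA, B->C, C->BC

  step 1 ⇒ step 2: BAABCBCBC ⇒ C·BAA·BAA·C·BC·C·BC·C·BC
    A ↦ BAA
    B ↦ C
    C ↦ BC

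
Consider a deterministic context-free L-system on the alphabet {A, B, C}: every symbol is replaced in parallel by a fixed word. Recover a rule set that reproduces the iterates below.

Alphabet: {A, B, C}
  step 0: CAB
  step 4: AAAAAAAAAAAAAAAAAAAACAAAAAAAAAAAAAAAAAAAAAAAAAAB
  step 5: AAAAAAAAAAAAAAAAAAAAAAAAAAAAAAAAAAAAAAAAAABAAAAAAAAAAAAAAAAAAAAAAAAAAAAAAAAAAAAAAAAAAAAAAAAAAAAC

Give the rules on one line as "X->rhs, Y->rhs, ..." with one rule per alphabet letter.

A->AA, B->C, C->AAB

  step 4 ⇒ step 5: AAAAAAAAAAAAAAAAAAAACAAAAAAAAAAAAAAAAAAAAAAAAAAB ⇒ AA·AA·AA·AA·AA·AA·AA·AA·AA·AA·AA·AA·AA·AA·AA·AA·AA·AA·AA·AA·AAB·AA·AA·AA·AA·AA·AA·AA·AA·AA·AA·AA·AA·AA·AA·AA·AA·AA·AA·AA·AA·AA·AA·AA·AA·AA·AA·C
    A ↦ AA
    B ↦ C
    C ↦ AAB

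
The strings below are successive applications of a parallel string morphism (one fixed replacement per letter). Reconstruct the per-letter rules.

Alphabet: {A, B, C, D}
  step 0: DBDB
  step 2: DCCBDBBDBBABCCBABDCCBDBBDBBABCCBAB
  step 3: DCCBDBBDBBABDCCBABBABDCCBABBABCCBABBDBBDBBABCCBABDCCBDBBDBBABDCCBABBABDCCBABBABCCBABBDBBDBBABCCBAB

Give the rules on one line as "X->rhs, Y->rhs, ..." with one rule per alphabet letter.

A->CC, B->BAB, C->BDB, D->DCC

  step 2 ⇒ step 3: DCCBDBBDBBABCCBABDCCBDBBDBBABCCBAB ⇒ DCC·BDB·BDB·BAB·DCC·BAB·BAB·DCC·BAB·BAB·CC·BAB·BDB·BDB·BAB·CC·BAB·DCC·BDB·BDB·BAB·DCC·BAB·BAB·DCC·BAB·BAB·CC·BAB·BDB·BDB·BAB·CC·BAB
    A ↦ CC
    B ↦ BAB
    C ↦ BDB
    D ↦ DCC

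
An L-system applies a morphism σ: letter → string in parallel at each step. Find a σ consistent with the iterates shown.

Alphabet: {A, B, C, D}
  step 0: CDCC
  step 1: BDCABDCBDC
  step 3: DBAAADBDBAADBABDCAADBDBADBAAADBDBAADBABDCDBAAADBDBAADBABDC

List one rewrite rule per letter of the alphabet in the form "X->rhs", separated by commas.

  step 0 ⇒ step 1: CDCC ⇒ BDC·A·BDC·BDC
    C ↦ BDC
    D ↦ A
    A ↦ DBA  (constrained at step 1)
    B ↦ ADB  (constrained at step 1)

A->DBA, B->ADB, C->BDC, D->A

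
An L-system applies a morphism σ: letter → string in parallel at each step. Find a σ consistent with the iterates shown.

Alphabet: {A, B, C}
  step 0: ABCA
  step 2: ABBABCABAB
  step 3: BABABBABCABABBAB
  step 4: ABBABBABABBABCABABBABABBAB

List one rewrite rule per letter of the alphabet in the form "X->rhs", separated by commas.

  step 3 ⇒ step 4: BABABBABCABABBAB ⇒ AB·B·AB·B·AB·AB·B·AB·CA·B·AB·B·AB·AB·B·AB
    A ↦ B
    B ↦ AB
    C ↦ CA

A->B, B->AB, C->CA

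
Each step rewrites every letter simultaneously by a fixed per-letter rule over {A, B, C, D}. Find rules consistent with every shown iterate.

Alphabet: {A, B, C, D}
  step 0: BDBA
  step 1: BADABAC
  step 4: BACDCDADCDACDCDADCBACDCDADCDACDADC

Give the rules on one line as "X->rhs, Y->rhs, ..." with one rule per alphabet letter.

  step 0 ⇒ step 1: BDBA ⇒ BA·DA·BA·C
    A ↦ C
    B ↦ BA
    D ↦ DA
    C ↦ DC  (constrained at step 1)

A->C, B->BA, C->DC, D->DA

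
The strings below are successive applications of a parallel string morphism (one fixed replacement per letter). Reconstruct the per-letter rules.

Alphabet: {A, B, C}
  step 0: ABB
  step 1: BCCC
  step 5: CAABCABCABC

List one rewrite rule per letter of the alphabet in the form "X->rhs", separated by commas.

A->BC, B->C, C->A

  step 0 ⇒ step 1: ABB ⇒ BC·C·C
    A ↦ BC
    B ↦ C
    C ↦ A  (constrained at step 1)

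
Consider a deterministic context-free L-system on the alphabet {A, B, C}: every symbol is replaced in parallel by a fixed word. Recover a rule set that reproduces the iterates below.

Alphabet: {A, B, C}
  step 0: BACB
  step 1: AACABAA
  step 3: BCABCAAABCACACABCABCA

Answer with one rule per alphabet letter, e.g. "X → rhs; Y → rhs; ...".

A->CA, B->AA, C->B

  step 0 ⇒ step 1: BACB ⇒ AA·CA·B·AA
    A ↦ CA
    B ↦ AA
    C ↦ B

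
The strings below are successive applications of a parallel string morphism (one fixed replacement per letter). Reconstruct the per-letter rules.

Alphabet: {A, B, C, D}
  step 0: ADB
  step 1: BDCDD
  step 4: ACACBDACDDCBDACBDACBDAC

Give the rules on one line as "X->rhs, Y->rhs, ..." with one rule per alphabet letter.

A->BD, B->DD, C->AC, D->C

  step 0 ⇒ step 1: ADB ⇒ BD·C·DD
    A ↦ BD
    B ↦ DD
    D ↦ C
    C ↦ AC  (constrained at step 1)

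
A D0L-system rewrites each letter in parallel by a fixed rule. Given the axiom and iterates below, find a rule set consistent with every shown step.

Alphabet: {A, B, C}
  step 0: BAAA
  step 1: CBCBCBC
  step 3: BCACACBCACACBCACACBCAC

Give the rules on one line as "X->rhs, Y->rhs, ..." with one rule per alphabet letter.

  step 0 ⇒ step 1: BAAA ⇒ C·BC·BC·BC
    A ↦ BC
    B ↦ C
    C ↦ AC  (constrained at step 1)

A->BC, B->C, C->AC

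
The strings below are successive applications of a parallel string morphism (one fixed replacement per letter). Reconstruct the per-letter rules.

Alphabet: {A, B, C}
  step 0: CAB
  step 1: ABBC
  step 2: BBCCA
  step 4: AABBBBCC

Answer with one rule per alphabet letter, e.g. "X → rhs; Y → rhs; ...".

  step 1 ⇒ step 2: ABBC ⇒ BB·C·C·A
    A ↦ BB
    B ↦ C
    C ↦ A

A->BB, B->C, C->A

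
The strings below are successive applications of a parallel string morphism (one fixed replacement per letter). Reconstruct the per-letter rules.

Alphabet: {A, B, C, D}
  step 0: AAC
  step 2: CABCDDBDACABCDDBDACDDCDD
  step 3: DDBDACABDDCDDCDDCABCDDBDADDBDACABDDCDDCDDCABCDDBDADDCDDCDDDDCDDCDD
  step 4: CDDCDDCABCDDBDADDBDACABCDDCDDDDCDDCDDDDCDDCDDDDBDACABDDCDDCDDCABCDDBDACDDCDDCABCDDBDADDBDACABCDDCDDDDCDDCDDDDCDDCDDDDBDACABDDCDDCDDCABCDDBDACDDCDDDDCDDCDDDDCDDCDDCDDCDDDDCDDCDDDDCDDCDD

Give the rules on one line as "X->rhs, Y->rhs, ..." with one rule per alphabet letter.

  step 3 ⇒ step 4: DDBDACABDDCDDCDDCABCDDBDADDBDACABDDCDDCDDCABCDDBDADDCDDCDDDDCDDCDD ⇒ CDD·CDD·CAB·CDD·BDA·DD·BDA·CAB·CDD·CDD·DD·CDD·CDD·DD·CDD·CDD·DD·BDA·CAB·DD·CDD·CDD·CAB·CDD·BDA·CDD·CDD·CAB·CDD·BDA·DD·BDA·CAB·CDD·CDD·DD·CDD·CDD·DD·CDD·CDD·DD·BDA·CAB·DD·CDD·CDD·CAB·CDD·BDA·CDD·CDD·DD·CDD·CDD·DD·CDD·CDD·CDD·CDD·DD·CDD·CDD·DD·CDD·CDD
    A ↦ BDA
    B ↦ CAB
    C ↦ DD
    D ↦ CDD

A->BDA, B->CAB, C->DD, D->CDD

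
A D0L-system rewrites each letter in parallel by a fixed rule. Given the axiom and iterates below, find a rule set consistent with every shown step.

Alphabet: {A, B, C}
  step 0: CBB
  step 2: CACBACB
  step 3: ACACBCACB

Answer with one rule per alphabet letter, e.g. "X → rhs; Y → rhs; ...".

A->C, B->CB, C->A

  step 2 ⇒ step 3: CACBACB ⇒ A·C·A·CB·C·A·CB
    A ↦ C
    B ↦ CB
    C ↦ A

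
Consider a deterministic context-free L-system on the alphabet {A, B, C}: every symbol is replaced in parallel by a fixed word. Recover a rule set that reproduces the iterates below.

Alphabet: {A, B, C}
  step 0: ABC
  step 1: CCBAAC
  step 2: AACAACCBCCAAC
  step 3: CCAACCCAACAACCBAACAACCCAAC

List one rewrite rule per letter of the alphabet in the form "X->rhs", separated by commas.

  step 2 ⇒ step 3: AACAACCBCCAAC ⇒ C·C·AAC·C·C·AAC·AAC·CB·AAC·AAC·C·C·AAC
    A ↦ C
    B ↦ CB
    C ↦ AAC

A->C, B->CB, C->AAC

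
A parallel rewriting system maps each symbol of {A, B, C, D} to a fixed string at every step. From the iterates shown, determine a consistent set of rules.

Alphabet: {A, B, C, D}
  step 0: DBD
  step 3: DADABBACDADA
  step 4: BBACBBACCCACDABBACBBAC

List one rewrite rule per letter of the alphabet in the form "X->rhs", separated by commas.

  step 3 ⇒ step 4: DADABBACDADA ⇒ BB·AC·BB·AC·C·C·AC·DA·BB·AC·BB·AC
    A ↦ AC
    B ↦ C
    C ↦ DA
    D ↦ BB

A->AC, B->C, C->DA, D->BB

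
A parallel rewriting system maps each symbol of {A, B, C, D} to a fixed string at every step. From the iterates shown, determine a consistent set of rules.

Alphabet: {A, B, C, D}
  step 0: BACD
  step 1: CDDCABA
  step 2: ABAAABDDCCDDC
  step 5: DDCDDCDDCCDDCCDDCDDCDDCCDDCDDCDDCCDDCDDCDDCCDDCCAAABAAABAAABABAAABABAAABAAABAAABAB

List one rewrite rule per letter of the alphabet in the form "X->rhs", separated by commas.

  step 1 ⇒ step 2: CDDCABA ⇒ AB·A·A·AB·DDC·C·DDC
    A ↦ DDC
    B ↦ C
    C ↦ AB
    D ↦ A

A->DDC, B->C, C->AB, D->A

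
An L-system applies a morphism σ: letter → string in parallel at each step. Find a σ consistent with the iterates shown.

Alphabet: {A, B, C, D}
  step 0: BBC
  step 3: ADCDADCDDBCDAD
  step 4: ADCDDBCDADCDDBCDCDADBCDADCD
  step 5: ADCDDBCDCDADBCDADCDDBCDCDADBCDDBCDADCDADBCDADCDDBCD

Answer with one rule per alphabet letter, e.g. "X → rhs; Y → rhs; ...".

A->AD, B->A, C->DB, D->CD

  step 4 ⇒ step 5: ADCDDBCDADCDDBCDCDADBCDADCD ⇒ AD·CD·DB·CD·CD·A·DB·CD·AD·CD·DB·CD·CD·A·DB·CD·DB·CD·AD·CD·A·DB·CD·AD·CD·DB·CD
    A ↦ AD
    B ↦ A
    C ↦ DB
    D ↦ CD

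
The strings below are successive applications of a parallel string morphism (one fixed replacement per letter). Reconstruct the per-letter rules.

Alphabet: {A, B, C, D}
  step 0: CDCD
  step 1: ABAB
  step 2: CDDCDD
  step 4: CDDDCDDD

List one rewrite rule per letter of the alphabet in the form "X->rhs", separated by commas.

  step 1 ⇒ step 2: ABAB ⇒ CD·D·CD·D
    A ↦ CD
    B ↦ D
  step 0 ⇒ step 1: CDCD ⇒ A·B·A·B
    C ↦ A
  step 0 ⇒ step 1: CDCD ⇒ A·B·A·B
    D ↦ B

A->CD, B->D, C->A, D->B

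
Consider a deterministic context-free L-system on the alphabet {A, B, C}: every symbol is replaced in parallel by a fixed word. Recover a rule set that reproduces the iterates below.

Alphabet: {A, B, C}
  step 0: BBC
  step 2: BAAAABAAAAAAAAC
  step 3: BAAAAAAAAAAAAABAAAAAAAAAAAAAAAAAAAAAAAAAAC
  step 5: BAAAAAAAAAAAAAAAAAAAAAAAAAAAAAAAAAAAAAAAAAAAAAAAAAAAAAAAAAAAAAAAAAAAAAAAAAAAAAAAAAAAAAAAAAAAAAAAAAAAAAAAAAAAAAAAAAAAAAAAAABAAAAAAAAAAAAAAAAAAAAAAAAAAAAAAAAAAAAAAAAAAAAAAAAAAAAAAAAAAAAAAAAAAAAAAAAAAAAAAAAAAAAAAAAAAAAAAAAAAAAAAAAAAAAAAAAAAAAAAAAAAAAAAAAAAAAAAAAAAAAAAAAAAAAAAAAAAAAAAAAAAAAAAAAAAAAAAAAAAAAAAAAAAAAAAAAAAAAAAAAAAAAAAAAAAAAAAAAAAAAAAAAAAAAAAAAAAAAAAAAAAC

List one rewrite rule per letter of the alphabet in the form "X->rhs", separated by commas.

A->AAA, B->BA, C->AC

  step 2 ⇒ step 3: BAAAABAAAAAAAAC ⇒ BA·AAA·AAA·AAA·AAA·BA·AAA·AAA·AAA·AAA·AAA·AAA·AAA·AAA·AC
    A ↦ AAA
    B ↦ BA
    C ↦ AC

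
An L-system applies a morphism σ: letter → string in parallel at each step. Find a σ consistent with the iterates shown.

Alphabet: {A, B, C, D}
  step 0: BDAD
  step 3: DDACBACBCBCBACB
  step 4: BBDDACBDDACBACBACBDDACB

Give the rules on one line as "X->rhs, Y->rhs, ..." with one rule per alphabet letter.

  step 3 ⇒ step 4: DDACBACBCBCBACB ⇒ B·B·DD·A·CB·DD·A·CB·A·CB·A·CB·DD·A·CB
    A ↦ DD
    B ↦ CB
    C ↦ A
    D ↦ B

A->DD, B->CB, C->A, D->B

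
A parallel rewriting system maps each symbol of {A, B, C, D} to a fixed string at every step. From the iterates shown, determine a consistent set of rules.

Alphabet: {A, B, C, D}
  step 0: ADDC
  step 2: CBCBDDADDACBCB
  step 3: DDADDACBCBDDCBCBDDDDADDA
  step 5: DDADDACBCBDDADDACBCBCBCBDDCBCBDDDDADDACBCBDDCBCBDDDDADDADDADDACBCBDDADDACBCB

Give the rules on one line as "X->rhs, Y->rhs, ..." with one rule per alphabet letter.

A->DD, B->A, C->DD, D->CB

  step 2 ⇒ step 3: CBCBDDADDACBCB ⇒ DD·A·DD·A·CB·CB·DD·CB·CB·DD·DD·A·DD·A
    A ↦ DD
    B ↦ A
    C ↦ DD
    D ↦ CB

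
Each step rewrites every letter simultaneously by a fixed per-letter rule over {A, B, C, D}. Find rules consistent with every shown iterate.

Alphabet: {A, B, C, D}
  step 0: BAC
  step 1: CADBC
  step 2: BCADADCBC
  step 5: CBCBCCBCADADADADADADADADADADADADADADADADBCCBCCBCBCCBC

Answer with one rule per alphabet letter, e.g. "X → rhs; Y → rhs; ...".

A->AD, B->C, C->BC, D->AD

  step 1 ⇒ step 2: CADBC ⇒ BC·AD·AD·C·BC
    A ↦ AD
    B ↦ C
    C ↦ BC
    D ↦ AD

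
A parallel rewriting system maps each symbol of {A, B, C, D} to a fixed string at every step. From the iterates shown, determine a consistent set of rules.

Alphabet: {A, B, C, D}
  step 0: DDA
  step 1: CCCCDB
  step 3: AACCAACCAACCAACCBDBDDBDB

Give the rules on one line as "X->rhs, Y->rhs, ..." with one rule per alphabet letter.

A->DB, B->AA, C->BD, D->CC

  step 0 ⇒ step 1: DDA ⇒ CC·CC·DB
    A ↦ DB
    D ↦ CC
    B ↦ AA  (constrained at step 1)
    C ↦ BD  (constrained at step 1)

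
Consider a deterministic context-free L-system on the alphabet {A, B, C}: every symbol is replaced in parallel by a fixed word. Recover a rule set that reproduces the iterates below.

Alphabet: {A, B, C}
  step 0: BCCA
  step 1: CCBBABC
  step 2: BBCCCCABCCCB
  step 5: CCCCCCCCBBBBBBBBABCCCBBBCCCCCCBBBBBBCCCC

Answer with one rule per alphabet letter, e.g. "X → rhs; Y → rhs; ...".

A->ABC, B->CC, C->B

  step 1 ⇒ step 2: CCBBABC ⇒ B·B·CC·CC·ABC·CC·B
    A ↦ ABC
    B ↦ CC
    C ↦ B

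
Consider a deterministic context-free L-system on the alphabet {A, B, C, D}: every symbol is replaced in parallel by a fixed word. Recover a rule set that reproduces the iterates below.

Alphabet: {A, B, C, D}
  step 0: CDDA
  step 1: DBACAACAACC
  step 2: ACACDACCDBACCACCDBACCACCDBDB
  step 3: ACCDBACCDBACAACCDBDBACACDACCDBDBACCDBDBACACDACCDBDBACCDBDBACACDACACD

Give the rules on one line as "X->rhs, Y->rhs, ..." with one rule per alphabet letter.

A->ACC, B->CD, C->DB, D->ACA

  step 2 ⇒ step 3: ACACDACCDBACCACCDBACCACCDBDB ⇒ ACC·DB·ACC·DB·ACA·ACC·DB·DB·ACA·CD·ACC·DB·DB·ACC·DB·DB·ACA·CD·ACC·DB·DB·ACC·DB·DB·ACA·CD·ACA·CD
    A ↦ ACC
    B ↦ CD
    C ↦ DB
    D ↦ ACA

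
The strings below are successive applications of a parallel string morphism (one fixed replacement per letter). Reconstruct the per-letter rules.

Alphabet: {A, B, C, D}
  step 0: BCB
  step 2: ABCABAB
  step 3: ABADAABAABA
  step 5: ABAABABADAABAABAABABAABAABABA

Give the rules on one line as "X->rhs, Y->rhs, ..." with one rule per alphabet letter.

  step 2 ⇒ step 3: ABCABAB ⇒ AB·A·DA·AB·A·AB·A
    A ↦ AB
    B ↦ A
    C ↦ DA
    D ↦ C  (constrained at step 3)

A->AB, B->A, C->DA, D->C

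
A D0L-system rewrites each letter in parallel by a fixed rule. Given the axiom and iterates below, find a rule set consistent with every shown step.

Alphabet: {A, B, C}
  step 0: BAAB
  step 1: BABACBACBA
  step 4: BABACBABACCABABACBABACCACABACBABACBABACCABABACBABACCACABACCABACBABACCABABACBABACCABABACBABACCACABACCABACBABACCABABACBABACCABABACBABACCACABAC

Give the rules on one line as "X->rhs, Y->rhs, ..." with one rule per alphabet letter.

  step 0 ⇒ step 1: BAAB ⇒ BA·BAC·BAC·BA
    A ↦ BAC
    B ↦ BA
    C ↦ CA  (constrained at step 1)

A->BAC, B->BA, C->CA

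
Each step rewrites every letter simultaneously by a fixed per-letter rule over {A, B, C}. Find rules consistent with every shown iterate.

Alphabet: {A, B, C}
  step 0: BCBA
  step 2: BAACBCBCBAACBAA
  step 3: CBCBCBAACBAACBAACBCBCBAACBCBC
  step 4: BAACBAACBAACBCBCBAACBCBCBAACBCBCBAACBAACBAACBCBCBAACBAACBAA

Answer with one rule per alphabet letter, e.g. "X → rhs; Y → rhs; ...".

A->BC, B->C, C->BAA

  step 3 ⇒ step 4: CBCBCBAACBAACBAACBCBCBAACBCBC ⇒ BAA·C·BAA·C·BAA·C·BC·BC·BAA·C·BC·BC·BAA·C·BC·BC·BAA·C·BAA·C·BAA·C·BC·BC·BAA·C·BAA·C·BAA
    A ↦ BC
    B ↦ C
    C ↦ BAA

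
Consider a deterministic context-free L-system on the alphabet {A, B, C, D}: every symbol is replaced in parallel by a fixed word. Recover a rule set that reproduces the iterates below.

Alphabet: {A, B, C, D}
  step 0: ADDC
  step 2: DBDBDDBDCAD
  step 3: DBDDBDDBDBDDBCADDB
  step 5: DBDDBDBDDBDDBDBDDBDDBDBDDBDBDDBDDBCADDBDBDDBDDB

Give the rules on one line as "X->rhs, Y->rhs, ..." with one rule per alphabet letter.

  step 2 ⇒ step 3: DBDBDDBDCAD ⇒ DB·D·DB·D·DB·DB·D·DB·CA·D·DB
    A ↦ D
    B ↦ D
    C ↦ CA
    D ↦ DB

A->D, B->D, C->CA, D->DB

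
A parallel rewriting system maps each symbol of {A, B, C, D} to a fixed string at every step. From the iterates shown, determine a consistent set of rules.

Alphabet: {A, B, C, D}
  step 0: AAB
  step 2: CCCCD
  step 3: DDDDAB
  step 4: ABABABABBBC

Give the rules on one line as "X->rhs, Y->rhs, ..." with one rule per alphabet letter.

A->BB, B->C, C->D, D->AB

  step 3 ⇒ step 4: DDDDAB ⇒ AB·AB·AB·AB·BB·C
    A ↦ BB
    B ↦ C
    D ↦ AB
  step 2 ⇒ step 3: CCCCD ⇒ D·D·D·D·AB
    C ↦ D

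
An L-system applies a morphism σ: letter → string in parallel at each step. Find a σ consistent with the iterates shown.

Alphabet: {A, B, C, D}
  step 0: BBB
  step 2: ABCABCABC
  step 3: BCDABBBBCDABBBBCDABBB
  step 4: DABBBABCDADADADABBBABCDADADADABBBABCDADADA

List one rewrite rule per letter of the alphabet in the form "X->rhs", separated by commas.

A->BC, B->DA, C->BBB, D->A

  step 3 ⇒ step 4: BCDABBBBCDABBBBCDABBB ⇒ DA·BBB·A·BC·DA·DA·DA·DA·BBB·A·BC·DA·DA·DA·DA·BBB·A·BC·DA·DA·DA
    A ↦ BC
    B ↦ DA
    C ↦ BBB
    D ↦ A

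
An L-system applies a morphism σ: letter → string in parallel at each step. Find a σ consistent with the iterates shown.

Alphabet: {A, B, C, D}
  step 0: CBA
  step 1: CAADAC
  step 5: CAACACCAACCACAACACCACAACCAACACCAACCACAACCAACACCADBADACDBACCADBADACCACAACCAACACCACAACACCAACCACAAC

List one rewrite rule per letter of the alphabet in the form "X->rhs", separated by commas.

A->AC, B->AD, C->CA, D->DB

  step 0 ⇒ step 1: CBA ⇒ CA·AD·AC
    A ↦ AC
    B ↦ AD
    C ↦ CA
    D ↦ DB  (constrained at step 1)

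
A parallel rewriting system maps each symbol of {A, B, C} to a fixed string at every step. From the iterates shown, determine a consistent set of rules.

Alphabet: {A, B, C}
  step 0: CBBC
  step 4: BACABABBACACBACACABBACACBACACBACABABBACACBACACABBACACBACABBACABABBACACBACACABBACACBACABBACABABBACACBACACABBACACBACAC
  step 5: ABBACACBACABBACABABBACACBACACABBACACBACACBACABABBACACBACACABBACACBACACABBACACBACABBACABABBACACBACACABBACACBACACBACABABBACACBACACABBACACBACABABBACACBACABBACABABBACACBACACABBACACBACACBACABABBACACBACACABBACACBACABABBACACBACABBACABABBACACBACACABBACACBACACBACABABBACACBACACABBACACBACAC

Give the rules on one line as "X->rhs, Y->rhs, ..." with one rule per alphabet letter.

A->BAC, B->AB, C->AC

  step 4 ⇒ step 5: BACABABBACACBACACABBACACBACACBACABABBACACBACACABBACACBACABBACABABBACACBACACABBACACBACABBACABABBACACBACACABBACACBACAC ⇒ AB·BAC·AC·BAC·AB·BAC·AB·AB·BAC·AC·BAC·AC·AB·BAC·AC·BAC·AC·BAC·AB·AB·BAC·AC·BAC·AC·AB·BAC·AC·BAC·AC·AB·BAC·AC·BAC·AB·BAC·AB·AB·BAC·AC·BAC·AC·AB·BAC·AC·BAC·AC·BAC·AB·AB·BAC·AC·BAC·AC·AB·BAC·AC·BAC·AB·AB·BAC·AC·BAC·AB·BAC·AB·AB·BAC·AC·BAC·AC·AB·BAC·AC·BAC·AC·BAC·AB·AB·BAC·AC·BAC·AC·AB·BAC·AC·BAC·AB·AB·BAC·AC·BAC·AB·BAC·AB·AB·BAC·AC·BAC·AC·AB·BAC·AC·BAC·AC·BAC·AB·AB·BAC·AC·BAC·AC·AB·BAC·AC·BAC·AC
    A ↦ BAC
    B ↦ AB
    C ↦ AC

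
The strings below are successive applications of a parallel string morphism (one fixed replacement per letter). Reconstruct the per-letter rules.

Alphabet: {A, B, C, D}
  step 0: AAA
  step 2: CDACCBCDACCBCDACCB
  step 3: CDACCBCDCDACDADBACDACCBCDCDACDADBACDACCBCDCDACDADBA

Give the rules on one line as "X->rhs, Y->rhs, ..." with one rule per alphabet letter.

A->CD, B->DBA, C->CDA, D->CCB

  step 2 ⇒ step 3: CDACCBCDACCBCDACCB ⇒ CDA·CCB·CD·CDA·CDA·DBA·CDA·CCB·CD·CDA·CDA·DBA·CDA·CCB·CD·CDA·CDA·DBA
    A ↦ CD
    B ↦ DBA
    C ↦ CDA
    D ↦ CCB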